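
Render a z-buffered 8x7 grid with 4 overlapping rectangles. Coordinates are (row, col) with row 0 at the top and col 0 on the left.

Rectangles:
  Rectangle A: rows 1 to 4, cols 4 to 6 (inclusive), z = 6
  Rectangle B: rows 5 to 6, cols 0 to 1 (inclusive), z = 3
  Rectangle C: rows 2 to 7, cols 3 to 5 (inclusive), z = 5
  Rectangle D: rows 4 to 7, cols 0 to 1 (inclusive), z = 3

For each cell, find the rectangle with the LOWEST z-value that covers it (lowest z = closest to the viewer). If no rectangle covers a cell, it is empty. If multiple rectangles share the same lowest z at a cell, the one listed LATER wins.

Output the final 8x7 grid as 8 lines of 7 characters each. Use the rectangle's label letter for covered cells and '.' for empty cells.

.......
....AAA
...CCCA
...CCCA
DD.CCCA
DD.CCC.
DD.CCC.
DD.CCC.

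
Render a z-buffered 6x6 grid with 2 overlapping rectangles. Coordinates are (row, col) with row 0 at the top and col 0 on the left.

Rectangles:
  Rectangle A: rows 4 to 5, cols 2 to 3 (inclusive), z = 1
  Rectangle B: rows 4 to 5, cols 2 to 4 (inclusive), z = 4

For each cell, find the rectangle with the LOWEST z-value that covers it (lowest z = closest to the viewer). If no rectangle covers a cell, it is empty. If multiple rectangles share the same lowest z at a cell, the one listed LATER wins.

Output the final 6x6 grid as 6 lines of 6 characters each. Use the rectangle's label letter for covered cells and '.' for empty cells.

......
......
......
......
..AAB.
..AAB.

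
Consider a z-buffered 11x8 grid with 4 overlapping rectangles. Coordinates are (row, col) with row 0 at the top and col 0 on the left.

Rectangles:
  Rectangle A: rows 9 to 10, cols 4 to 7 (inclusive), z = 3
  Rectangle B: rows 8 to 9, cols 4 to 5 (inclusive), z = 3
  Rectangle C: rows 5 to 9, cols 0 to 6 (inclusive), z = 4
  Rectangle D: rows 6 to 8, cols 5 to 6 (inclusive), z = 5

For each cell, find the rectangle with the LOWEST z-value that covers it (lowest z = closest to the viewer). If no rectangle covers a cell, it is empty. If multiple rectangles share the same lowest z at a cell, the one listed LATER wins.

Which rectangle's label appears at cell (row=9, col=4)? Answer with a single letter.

Answer: B

Derivation:
Check cell (9,4):
  A: rows 9-10 cols 4-7 z=3 -> covers; best now A (z=3)
  B: rows 8-9 cols 4-5 z=3 -> covers; best now B (z=3)
  C: rows 5-9 cols 0-6 z=4 -> covers; best now B (z=3)
  D: rows 6-8 cols 5-6 -> outside (row miss)
Winner: B at z=3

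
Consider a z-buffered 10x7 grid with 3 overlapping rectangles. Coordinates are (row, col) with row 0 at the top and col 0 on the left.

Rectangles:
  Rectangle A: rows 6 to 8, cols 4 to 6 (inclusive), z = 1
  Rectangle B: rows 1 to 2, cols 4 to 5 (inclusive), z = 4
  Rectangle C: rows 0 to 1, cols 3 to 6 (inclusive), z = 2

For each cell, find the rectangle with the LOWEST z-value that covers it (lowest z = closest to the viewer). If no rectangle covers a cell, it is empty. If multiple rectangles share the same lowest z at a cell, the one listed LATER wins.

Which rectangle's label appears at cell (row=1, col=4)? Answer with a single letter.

Check cell (1,4):
  A: rows 6-8 cols 4-6 -> outside (row miss)
  B: rows 1-2 cols 4-5 z=4 -> covers; best now B (z=4)
  C: rows 0-1 cols 3-6 z=2 -> covers; best now C (z=2)
Winner: C at z=2

Answer: C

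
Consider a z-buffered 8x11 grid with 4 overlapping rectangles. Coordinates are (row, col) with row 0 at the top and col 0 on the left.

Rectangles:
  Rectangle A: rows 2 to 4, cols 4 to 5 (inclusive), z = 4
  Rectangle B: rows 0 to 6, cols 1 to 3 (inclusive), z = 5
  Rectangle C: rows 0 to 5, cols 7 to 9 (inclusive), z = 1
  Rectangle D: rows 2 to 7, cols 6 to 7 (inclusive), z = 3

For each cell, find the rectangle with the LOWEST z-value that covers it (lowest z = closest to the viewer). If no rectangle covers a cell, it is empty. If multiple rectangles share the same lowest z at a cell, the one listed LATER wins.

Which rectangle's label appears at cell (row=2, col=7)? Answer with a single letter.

Check cell (2,7):
  A: rows 2-4 cols 4-5 -> outside (col miss)
  B: rows 0-6 cols 1-3 -> outside (col miss)
  C: rows 0-5 cols 7-9 z=1 -> covers; best now C (z=1)
  D: rows 2-7 cols 6-7 z=3 -> covers; best now C (z=1)
Winner: C at z=1

Answer: C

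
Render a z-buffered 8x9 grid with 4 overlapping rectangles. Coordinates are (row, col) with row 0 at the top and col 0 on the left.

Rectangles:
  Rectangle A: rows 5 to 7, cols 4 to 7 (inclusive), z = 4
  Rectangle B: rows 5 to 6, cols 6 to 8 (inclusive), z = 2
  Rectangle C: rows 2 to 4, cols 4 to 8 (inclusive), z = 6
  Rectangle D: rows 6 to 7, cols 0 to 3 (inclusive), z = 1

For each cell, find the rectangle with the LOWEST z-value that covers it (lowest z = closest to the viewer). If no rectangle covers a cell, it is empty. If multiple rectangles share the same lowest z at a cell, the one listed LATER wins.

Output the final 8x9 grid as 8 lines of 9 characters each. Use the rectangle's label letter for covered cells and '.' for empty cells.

.........
.........
....CCCCC
....CCCCC
....CCCCC
....AABBB
DDDDAABBB
DDDDAAAA.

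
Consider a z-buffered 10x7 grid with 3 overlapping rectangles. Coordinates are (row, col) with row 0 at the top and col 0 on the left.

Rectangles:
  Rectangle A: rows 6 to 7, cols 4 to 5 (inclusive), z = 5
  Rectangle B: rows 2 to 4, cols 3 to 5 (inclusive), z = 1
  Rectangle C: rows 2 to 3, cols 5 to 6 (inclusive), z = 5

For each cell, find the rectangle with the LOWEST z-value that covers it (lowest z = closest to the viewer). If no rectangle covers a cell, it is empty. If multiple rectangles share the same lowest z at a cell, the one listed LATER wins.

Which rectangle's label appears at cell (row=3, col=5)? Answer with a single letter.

Check cell (3,5):
  A: rows 6-7 cols 4-5 -> outside (row miss)
  B: rows 2-4 cols 3-5 z=1 -> covers; best now B (z=1)
  C: rows 2-3 cols 5-6 z=5 -> covers; best now B (z=1)
Winner: B at z=1

Answer: B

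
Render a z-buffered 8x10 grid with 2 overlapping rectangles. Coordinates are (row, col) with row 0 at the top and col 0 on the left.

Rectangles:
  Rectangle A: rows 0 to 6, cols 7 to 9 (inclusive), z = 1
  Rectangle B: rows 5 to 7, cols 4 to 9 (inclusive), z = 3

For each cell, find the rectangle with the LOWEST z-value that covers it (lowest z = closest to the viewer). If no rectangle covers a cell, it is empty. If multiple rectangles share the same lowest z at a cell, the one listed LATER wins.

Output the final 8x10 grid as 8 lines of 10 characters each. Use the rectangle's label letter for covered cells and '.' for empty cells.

.......AAA
.......AAA
.......AAA
.......AAA
.......AAA
....BBBAAA
....BBBAAA
....BBBBBB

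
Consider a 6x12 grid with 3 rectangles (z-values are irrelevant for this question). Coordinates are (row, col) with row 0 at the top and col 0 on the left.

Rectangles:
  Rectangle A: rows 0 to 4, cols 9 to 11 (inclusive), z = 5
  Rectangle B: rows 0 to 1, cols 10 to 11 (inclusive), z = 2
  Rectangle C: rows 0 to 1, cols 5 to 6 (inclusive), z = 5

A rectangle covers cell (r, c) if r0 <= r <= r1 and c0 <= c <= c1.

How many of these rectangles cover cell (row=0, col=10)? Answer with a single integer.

Check cell (0,10):
  A: rows 0-4 cols 9-11 -> covers
  B: rows 0-1 cols 10-11 -> covers
  C: rows 0-1 cols 5-6 -> outside (col miss)
Count covering = 2

Answer: 2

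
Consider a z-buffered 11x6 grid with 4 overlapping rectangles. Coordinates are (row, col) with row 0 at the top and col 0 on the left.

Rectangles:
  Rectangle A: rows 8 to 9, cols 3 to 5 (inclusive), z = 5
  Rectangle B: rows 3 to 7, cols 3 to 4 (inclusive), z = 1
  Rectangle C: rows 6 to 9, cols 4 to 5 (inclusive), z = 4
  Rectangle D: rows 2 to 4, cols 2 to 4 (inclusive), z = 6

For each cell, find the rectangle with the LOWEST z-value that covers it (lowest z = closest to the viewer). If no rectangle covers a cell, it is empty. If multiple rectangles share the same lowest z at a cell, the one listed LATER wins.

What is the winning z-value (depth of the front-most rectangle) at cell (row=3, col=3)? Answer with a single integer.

Answer: 1

Derivation:
Check cell (3,3):
  A: rows 8-9 cols 3-5 -> outside (row miss)
  B: rows 3-7 cols 3-4 z=1 -> covers; best now B (z=1)
  C: rows 6-9 cols 4-5 -> outside (row miss)
  D: rows 2-4 cols 2-4 z=6 -> covers; best now B (z=1)
Winner: B at z=1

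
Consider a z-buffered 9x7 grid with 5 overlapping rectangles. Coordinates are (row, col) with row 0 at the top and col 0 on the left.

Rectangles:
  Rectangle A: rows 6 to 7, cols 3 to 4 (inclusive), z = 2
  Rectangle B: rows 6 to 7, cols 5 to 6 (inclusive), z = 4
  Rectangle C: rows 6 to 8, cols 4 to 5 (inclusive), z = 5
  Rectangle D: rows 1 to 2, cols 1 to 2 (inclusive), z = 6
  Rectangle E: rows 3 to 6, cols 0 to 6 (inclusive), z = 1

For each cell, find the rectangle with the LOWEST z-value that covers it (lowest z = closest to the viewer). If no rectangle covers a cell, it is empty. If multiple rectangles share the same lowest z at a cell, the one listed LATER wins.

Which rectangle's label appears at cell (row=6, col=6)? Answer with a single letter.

Answer: E

Derivation:
Check cell (6,6):
  A: rows 6-7 cols 3-4 -> outside (col miss)
  B: rows 6-7 cols 5-6 z=4 -> covers; best now B (z=4)
  C: rows 6-8 cols 4-5 -> outside (col miss)
  D: rows 1-2 cols 1-2 -> outside (row miss)
  E: rows 3-6 cols 0-6 z=1 -> covers; best now E (z=1)
Winner: E at z=1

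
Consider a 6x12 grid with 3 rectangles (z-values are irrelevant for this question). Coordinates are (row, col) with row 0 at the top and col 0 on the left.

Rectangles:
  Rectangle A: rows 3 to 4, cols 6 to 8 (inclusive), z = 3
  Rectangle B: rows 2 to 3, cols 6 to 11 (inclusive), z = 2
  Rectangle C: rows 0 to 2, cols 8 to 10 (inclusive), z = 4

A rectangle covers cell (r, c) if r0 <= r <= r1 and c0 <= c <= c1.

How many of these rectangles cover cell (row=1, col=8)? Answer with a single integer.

Answer: 1

Derivation:
Check cell (1,8):
  A: rows 3-4 cols 6-8 -> outside (row miss)
  B: rows 2-3 cols 6-11 -> outside (row miss)
  C: rows 0-2 cols 8-10 -> covers
Count covering = 1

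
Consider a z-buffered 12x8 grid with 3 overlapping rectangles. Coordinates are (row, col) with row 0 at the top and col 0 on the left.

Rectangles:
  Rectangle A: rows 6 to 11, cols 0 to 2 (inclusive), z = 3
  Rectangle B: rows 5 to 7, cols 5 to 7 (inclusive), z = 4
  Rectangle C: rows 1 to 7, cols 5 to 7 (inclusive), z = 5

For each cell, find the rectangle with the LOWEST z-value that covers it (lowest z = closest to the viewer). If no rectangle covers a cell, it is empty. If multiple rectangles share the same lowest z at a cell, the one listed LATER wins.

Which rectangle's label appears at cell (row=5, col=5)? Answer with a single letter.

Check cell (5,5):
  A: rows 6-11 cols 0-2 -> outside (row miss)
  B: rows 5-7 cols 5-7 z=4 -> covers; best now B (z=4)
  C: rows 1-7 cols 5-7 z=5 -> covers; best now B (z=4)
Winner: B at z=4

Answer: B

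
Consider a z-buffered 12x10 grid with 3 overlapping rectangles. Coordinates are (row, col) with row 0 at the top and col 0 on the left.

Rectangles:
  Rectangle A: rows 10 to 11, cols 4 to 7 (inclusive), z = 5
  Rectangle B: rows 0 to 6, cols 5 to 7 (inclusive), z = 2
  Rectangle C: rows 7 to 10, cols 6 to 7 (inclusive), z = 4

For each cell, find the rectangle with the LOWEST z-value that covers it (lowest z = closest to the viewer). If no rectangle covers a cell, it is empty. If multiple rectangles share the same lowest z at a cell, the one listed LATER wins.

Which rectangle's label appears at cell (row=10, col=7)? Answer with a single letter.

Check cell (10,7):
  A: rows 10-11 cols 4-7 z=5 -> covers; best now A (z=5)
  B: rows 0-6 cols 5-7 -> outside (row miss)
  C: rows 7-10 cols 6-7 z=4 -> covers; best now C (z=4)
Winner: C at z=4

Answer: C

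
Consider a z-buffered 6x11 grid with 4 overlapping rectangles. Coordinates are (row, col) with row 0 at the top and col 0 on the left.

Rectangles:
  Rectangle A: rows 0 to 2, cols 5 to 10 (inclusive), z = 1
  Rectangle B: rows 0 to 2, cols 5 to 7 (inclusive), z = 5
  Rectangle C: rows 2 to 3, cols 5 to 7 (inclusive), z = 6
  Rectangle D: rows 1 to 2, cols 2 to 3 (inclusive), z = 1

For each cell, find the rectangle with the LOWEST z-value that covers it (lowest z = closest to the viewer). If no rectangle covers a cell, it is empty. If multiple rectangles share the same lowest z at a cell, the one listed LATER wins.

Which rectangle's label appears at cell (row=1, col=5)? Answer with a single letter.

Check cell (1,5):
  A: rows 0-2 cols 5-10 z=1 -> covers; best now A (z=1)
  B: rows 0-2 cols 5-7 z=5 -> covers; best now A (z=1)
  C: rows 2-3 cols 5-7 -> outside (row miss)
  D: rows 1-2 cols 2-3 -> outside (col miss)
Winner: A at z=1

Answer: A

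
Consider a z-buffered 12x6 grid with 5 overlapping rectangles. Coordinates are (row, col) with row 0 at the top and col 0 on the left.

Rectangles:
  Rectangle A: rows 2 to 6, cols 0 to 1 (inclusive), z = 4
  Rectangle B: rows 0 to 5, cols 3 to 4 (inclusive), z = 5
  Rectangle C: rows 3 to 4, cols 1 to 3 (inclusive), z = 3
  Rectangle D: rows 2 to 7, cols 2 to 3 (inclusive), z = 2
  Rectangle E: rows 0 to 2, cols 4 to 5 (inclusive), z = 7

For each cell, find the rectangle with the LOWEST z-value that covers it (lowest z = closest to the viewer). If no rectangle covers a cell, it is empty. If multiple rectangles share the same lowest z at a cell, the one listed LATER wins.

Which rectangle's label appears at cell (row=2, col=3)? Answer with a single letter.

Answer: D

Derivation:
Check cell (2,3):
  A: rows 2-6 cols 0-1 -> outside (col miss)
  B: rows 0-5 cols 3-4 z=5 -> covers; best now B (z=5)
  C: rows 3-4 cols 1-3 -> outside (row miss)
  D: rows 2-7 cols 2-3 z=2 -> covers; best now D (z=2)
  E: rows 0-2 cols 4-5 -> outside (col miss)
Winner: D at z=2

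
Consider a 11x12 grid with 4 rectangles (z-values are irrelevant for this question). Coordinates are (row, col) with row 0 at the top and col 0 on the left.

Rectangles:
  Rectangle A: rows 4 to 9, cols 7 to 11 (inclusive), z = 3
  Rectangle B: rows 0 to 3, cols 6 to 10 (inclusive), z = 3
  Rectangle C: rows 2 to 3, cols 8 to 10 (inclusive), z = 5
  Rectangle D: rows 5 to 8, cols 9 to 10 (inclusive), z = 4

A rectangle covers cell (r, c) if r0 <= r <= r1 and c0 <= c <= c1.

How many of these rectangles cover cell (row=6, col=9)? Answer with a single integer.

Answer: 2

Derivation:
Check cell (6,9):
  A: rows 4-9 cols 7-11 -> covers
  B: rows 0-3 cols 6-10 -> outside (row miss)
  C: rows 2-3 cols 8-10 -> outside (row miss)
  D: rows 5-8 cols 9-10 -> covers
Count covering = 2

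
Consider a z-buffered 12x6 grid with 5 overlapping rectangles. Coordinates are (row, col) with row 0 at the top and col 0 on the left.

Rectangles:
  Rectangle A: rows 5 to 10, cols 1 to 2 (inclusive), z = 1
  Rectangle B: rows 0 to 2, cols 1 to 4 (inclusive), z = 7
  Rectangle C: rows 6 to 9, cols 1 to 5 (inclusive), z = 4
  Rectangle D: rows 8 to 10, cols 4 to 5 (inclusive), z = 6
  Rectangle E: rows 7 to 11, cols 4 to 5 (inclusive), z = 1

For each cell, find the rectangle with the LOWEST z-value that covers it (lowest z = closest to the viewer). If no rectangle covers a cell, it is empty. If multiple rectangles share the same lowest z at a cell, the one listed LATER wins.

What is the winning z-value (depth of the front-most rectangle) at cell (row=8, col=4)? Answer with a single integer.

Answer: 1

Derivation:
Check cell (8,4):
  A: rows 5-10 cols 1-2 -> outside (col miss)
  B: rows 0-2 cols 1-4 -> outside (row miss)
  C: rows 6-9 cols 1-5 z=4 -> covers; best now C (z=4)
  D: rows 8-10 cols 4-5 z=6 -> covers; best now C (z=4)
  E: rows 7-11 cols 4-5 z=1 -> covers; best now E (z=1)
Winner: E at z=1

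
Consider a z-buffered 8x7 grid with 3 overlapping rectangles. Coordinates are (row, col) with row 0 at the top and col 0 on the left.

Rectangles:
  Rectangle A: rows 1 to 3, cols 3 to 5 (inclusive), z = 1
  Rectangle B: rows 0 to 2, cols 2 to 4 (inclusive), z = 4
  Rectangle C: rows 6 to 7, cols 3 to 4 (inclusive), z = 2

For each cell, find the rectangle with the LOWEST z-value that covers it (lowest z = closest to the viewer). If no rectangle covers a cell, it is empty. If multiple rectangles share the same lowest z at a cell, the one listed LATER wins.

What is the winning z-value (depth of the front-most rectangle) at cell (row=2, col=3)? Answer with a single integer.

Check cell (2,3):
  A: rows 1-3 cols 3-5 z=1 -> covers; best now A (z=1)
  B: rows 0-2 cols 2-4 z=4 -> covers; best now A (z=1)
  C: rows 6-7 cols 3-4 -> outside (row miss)
Winner: A at z=1

Answer: 1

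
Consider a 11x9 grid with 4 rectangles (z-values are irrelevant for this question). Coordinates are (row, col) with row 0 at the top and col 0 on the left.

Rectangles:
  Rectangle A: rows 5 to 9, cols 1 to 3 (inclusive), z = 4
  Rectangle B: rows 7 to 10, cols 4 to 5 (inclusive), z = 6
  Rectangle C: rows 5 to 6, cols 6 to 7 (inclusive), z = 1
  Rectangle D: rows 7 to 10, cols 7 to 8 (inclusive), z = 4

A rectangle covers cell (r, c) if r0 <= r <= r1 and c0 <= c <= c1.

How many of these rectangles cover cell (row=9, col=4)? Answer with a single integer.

Answer: 1

Derivation:
Check cell (9,4):
  A: rows 5-9 cols 1-3 -> outside (col miss)
  B: rows 7-10 cols 4-5 -> covers
  C: rows 5-6 cols 6-7 -> outside (row miss)
  D: rows 7-10 cols 7-8 -> outside (col miss)
Count covering = 1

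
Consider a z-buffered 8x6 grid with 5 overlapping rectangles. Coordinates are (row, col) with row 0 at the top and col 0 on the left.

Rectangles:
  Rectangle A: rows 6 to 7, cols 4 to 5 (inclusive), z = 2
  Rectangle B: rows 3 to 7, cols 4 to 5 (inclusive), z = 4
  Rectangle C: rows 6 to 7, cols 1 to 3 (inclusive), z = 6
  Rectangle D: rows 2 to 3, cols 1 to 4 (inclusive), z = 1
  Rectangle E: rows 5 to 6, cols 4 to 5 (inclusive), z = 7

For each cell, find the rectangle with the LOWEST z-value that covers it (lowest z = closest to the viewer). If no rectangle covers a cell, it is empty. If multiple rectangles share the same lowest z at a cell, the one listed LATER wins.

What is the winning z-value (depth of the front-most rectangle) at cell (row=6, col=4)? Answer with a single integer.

Answer: 2

Derivation:
Check cell (6,4):
  A: rows 6-7 cols 4-5 z=2 -> covers; best now A (z=2)
  B: rows 3-7 cols 4-5 z=4 -> covers; best now A (z=2)
  C: rows 6-7 cols 1-3 -> outside (col miss)
  D: rows 2-3 cols 1-4 -> outside (row miss)
  E: rows 5-6 cols 4-5 z=7 -> covers; best now A (z=2)
Winner: A at z=2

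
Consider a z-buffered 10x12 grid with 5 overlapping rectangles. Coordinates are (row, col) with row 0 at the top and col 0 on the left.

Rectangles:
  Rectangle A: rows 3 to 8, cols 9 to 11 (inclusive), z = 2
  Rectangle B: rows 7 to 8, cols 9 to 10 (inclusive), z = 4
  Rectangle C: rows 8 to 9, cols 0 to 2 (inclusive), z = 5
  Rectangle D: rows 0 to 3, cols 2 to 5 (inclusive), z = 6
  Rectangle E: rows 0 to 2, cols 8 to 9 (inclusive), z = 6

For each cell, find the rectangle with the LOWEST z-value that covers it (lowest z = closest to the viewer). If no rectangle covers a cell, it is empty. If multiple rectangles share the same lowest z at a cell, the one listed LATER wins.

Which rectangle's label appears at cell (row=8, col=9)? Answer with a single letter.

Check cell (8,9):
  A: rows 3-8 cols 9-11 z=2 -> covers; best now A (z=2)
  B: rows 7-8 cols 9-10 z=4 -> covers; best now A (z=2)
  C: rows 8-9 cols 0-2 -> outside (col miss)
  D: rows 0-3 cols 2-5 -> outside (row miss)
  E: rows 0-2 cols 8-9 -> outside (row miss)
Winner: A at z=2

Answer: A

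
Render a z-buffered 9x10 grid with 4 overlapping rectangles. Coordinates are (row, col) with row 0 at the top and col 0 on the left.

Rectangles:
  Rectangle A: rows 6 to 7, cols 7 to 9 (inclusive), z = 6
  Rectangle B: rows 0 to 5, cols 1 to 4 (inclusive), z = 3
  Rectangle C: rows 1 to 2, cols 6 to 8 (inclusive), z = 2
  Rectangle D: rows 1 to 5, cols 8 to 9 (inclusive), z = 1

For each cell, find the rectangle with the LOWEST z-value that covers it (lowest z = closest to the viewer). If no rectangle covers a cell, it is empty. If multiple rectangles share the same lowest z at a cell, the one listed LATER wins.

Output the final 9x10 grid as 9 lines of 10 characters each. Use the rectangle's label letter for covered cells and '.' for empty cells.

.BBBB.....
.BBBB.CCDD
.BBBB.CCDD
.BBBB...DD
.BBBB...DD
.BBBB...DD
.......AAA
.......AAA
..........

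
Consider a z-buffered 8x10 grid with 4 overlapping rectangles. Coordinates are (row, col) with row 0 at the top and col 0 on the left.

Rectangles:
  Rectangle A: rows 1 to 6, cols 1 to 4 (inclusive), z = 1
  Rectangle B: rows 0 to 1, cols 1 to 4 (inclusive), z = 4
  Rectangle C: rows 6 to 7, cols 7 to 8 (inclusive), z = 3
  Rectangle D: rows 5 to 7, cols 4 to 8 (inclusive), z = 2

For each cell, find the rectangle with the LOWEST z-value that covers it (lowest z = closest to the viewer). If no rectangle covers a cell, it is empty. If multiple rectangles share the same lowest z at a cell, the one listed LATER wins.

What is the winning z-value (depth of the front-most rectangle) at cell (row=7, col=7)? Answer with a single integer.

Answer: 2

Derivation:
Check cell (7,7):
  A: rows 1-6 cols 1-4 -> outside (row miss)
  B: rows 0-1 cols 1-4 -> outside (row miss)
  C: rows 6-7 cols 7-8 z=3 -> covers; best now C (z=3)
  D: rows 5-7 cols 4-8 z=2 -> covers; best now D (z=2)
Winner: D at z=2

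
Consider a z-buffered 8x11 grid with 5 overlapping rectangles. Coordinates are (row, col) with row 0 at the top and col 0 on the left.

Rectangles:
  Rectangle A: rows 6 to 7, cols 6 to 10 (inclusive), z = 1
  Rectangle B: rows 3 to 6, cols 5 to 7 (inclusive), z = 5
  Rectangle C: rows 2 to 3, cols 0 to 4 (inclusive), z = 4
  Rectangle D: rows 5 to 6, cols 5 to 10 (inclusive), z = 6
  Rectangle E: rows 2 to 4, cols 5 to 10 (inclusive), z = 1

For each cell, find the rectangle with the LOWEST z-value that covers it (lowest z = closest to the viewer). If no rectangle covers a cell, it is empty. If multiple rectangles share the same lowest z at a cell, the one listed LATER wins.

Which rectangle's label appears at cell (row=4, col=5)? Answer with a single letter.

Check cell (4,5):
  A: rows 6-7 cols 6-10 -> outside (row miss)
  B: rows 3-6 cols 5-7 z=5 -> covers; best now B (z=5)
  C: rows 2-3 cols 0-4 -> outside (row miss)
  D: rows 5-6 cols 5-10 -> outside (row miss)
  E: rows 2-4 cols 5-10 z=1 -> covers; best now E (z=1)
Winner: E at z=1

Answer: E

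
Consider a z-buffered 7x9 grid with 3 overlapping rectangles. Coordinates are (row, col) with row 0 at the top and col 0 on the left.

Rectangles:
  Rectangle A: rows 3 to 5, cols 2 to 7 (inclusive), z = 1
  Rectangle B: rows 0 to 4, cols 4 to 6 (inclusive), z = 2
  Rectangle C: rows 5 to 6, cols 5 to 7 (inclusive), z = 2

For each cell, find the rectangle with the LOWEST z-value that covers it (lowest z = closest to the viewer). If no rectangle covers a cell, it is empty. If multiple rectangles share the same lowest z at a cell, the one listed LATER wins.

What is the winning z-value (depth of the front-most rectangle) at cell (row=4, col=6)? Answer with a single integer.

Answer: 1

Derivation:
Check cell (4,6):
  A: rows 3-5 cols 2-7 z=1 -> covers; best now A (z=1)
  B: rows 0-4 cols 4-6 z=2 -> covers; best now A (z=1)
  C: rows 5-6 cols 5-7 -> outside (row miss)
Winner: A at z=1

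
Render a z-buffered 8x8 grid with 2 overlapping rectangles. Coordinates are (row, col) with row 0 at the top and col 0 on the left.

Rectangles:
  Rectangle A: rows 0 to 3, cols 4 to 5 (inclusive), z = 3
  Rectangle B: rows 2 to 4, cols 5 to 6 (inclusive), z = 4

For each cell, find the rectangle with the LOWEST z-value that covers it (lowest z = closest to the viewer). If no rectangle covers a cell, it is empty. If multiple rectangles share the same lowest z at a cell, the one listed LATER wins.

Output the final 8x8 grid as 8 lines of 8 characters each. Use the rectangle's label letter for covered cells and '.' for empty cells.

....AA..
....AA..
....AAB.
....AAB.
.....BB.
........
........
........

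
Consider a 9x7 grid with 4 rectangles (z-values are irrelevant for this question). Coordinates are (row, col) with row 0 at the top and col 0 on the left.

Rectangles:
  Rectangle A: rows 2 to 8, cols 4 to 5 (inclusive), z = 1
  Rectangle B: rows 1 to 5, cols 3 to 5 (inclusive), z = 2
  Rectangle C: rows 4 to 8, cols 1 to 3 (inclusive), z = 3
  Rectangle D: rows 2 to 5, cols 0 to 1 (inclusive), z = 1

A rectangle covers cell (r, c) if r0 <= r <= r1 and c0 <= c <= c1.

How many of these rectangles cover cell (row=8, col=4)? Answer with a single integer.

Check cell (8,4):
  A: rows 2-8 cols 4-5 -> covers
  B: rows 1-5 cols 3-5 -> outside (row miss)
  C: rows 4-8 cols 1-3 -> outside (col miss)
  D: rows 2-5 cols 0-1 -> outside (row miss)
Count covering = 1

Answer: 1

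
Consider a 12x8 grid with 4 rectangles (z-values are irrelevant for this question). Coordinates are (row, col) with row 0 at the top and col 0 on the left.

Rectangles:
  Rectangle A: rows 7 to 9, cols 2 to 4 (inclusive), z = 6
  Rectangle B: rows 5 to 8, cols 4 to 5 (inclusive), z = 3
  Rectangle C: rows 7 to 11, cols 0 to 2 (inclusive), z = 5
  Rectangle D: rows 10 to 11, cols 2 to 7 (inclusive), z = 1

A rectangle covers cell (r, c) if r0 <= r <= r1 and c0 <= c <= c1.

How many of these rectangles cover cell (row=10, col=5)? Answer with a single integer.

Check cell (10,5):
  A: rows 7-9 cols 2-4 -> outside (row miss)
  B: rows 5-8 cols 4-5 -> outside (row miss)
  C: rows 7-11 cols 0-2 -> outside (col miss)
  D: rows 10-11 cols 2-7 -> covers
Count covering = 1

Answer: 1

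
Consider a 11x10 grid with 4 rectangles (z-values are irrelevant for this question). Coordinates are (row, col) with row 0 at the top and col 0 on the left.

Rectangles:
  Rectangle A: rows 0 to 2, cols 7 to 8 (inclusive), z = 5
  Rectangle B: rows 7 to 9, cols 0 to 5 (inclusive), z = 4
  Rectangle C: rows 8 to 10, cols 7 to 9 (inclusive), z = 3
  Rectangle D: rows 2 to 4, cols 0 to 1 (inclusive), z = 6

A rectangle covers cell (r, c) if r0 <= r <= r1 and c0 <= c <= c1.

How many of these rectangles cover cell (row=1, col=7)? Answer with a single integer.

Answer: 1

Derivation:
Check cell (1,7):
  A: rows 0-2 cols 7-8 -> covers
  B: rows 7-9 cols 0-5 -> outside (row miss)
  C: rows 8-10 cols 7-9 -> outside (row miss)
  D: rows 2-4 cols 0-1 -> outside (row miss)
Count covering = 1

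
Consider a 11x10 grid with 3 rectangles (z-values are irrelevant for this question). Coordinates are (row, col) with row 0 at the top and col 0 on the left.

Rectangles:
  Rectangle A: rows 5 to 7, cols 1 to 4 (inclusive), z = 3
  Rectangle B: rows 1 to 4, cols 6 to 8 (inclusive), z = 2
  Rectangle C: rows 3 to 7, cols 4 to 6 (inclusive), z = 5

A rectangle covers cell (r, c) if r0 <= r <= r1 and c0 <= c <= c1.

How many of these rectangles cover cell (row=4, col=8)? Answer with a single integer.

Answer: 1

Derivation:
Check cell (4,8):
  A: rows 5-7 cols 1-4 -> outside (row miss)
  B: rows 1-4 cols 6-8 -> covers
  C: rows 3-7 cols 4-6 -> outside (col miss)
Count covering = 1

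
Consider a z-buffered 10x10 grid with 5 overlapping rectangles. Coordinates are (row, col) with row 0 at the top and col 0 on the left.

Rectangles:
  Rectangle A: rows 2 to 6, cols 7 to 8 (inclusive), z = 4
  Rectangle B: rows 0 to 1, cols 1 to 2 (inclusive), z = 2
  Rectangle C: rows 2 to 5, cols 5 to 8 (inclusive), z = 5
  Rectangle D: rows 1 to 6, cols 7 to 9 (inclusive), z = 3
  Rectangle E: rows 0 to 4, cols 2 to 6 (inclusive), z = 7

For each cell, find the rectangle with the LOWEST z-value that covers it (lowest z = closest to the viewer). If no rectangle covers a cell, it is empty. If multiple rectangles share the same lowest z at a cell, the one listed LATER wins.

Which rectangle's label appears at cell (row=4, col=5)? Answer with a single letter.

Check cell (4,5):
  A: rows 2-6 cols 7-8 -> outside (col miss)
  B: rows 0-1 cols 1-2 -> outside (row miss)
  C: rows 2-5 cols 5-8 z=5 -> covers; best now C (z=5)
  D: rows 1-6 cols 7-9 -> outside (col miss)
  E: rows 0-4 cols 2-6 z=7 -> covers; best now C (z=5)
Winner: C at z=5

Answer: C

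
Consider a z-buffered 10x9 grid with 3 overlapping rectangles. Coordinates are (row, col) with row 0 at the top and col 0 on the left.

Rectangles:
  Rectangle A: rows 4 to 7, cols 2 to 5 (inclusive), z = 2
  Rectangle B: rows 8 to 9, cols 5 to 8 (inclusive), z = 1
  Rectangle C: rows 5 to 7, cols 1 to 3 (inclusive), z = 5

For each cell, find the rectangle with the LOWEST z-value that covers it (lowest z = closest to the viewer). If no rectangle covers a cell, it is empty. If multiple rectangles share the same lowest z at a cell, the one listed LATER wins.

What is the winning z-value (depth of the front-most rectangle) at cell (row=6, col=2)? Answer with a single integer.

Check cell (6,2):
  A: rows 4-7 cols 2-5 z=2 -> covers; best now A (z=2)
  B: rows 8-9 cols 5-8 -> outside (row miss)
  C: rows 5-7 cols 1-3 z=5 -> covers; best now A (z=2)
Winner: A at z=2

Answer: 2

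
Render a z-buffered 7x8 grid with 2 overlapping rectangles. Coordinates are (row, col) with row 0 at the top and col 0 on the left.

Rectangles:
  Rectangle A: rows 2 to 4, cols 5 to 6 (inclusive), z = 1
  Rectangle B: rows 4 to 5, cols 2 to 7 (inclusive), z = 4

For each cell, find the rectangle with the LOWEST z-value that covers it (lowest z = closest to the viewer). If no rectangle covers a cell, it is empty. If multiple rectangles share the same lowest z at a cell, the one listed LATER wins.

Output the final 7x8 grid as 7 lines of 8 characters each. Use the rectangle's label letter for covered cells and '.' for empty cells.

........
........
.....AA.
.....AA.
..BBBAAB
..BBBBBB
........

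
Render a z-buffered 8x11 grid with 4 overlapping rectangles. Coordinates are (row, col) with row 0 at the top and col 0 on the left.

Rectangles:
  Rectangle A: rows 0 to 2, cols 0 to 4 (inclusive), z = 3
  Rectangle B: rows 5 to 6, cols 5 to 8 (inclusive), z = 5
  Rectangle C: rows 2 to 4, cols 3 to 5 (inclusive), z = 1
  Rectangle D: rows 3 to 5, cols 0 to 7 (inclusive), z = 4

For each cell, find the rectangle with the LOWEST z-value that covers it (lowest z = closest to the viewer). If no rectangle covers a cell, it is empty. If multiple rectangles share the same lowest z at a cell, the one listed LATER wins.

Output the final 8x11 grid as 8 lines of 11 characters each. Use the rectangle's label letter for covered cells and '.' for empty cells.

AAAAA......
AAAAA......
AAACCC.....
DDDCCCDD...
DDDCCCDD...
DDDDDDDDB..
.....BBBB..
...........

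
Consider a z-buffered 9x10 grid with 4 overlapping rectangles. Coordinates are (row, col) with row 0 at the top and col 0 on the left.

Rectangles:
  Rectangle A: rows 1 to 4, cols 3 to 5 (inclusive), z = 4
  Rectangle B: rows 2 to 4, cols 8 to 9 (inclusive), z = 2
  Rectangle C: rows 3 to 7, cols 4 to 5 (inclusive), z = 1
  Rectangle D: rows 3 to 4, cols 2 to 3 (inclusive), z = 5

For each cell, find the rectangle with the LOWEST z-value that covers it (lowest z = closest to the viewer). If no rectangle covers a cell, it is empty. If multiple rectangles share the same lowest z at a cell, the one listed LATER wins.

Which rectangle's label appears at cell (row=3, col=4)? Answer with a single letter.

Check cell (3,4):
  A: rows 1-4 cols 3-5 z=4 -> covers; best now A (z=4)
  B: rows 2-4 cols 8-9 -> outside (col miss)
  C: rows 3-7 cols 4-5 z=1 -> covers; best now C (z=1)
  D: rows 3-4 cols 2-3 -> outside (col miss)
Winner: C at z=1

Answer: C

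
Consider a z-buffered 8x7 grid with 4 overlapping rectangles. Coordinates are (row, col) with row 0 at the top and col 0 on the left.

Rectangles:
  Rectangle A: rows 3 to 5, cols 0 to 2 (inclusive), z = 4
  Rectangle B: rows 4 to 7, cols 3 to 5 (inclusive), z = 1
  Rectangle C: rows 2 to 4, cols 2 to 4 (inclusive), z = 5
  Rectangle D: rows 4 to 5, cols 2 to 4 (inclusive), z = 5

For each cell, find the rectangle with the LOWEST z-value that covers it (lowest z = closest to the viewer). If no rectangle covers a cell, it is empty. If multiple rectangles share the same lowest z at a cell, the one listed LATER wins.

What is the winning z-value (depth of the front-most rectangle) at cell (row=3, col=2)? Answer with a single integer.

Check cell (3,2):
  A: rows 3-5 cols 0-2 z=4 -> covers; best now A (z=4)
  B: rows 4-7 cols 3-5 -> outside (row miss)
  C: rows 2-4 cols 2-4 z=5 -> covers; best now A (z=4)
  D: rows 4-5 cols 2-4 -> outside (row miss)
Winner: A at z=4

Answer: 4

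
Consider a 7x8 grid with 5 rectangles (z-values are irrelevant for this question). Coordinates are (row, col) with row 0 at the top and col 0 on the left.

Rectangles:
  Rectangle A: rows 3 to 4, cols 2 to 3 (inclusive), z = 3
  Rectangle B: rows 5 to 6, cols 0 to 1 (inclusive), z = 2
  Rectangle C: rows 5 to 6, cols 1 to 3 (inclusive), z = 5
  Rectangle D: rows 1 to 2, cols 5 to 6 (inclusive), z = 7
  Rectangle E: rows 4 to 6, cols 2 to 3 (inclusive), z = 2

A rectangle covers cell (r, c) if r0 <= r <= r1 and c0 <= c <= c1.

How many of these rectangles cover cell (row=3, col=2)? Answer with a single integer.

Answer: 1

Derivation:
Check cell (3,2):
  A: rows 3-4 cols 2-3 -> covers
  B: rows 5-6 cols 0-1 -> outside (row miss)
  C: rows 5-6 cols 1-3 -> outside (row miss)
  D: rows 1-2 cols 5-6 -> outside (row miss)
  E: rows 4-6 cols 2-3 -> outside (row miss)
Count covering = 1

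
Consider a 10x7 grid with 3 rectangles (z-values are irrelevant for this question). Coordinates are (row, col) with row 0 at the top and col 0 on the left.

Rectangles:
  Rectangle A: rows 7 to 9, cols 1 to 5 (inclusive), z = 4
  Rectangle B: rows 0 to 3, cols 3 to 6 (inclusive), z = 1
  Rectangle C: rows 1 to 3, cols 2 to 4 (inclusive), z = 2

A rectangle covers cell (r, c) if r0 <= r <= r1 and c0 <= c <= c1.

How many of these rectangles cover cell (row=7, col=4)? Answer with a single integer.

Answer: 1

Derivation:
Check cell (7,4):
  A: rows 7-9 cols 1-5 -> covers
  B: rows 0-3 cols 3-6 -> outside (row miss)
  C: rows 1-3 cols 2-4 -> outside (row miss)
Count covering = 1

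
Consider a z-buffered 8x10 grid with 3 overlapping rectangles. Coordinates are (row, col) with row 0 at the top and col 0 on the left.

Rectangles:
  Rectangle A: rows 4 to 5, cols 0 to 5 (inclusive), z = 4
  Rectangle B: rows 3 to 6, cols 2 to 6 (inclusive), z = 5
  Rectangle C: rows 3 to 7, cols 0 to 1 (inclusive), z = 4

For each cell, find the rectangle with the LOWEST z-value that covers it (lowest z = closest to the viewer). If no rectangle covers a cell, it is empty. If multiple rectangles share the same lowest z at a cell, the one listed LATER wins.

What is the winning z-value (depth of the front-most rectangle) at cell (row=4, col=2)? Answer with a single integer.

Answer: 4

Derivation:
Check cell (4,2):
  A: rows 4-5 cols 0-5 z=4 -> covers; best now A (z=4)
  B: rows 3-6 cols 2-6 z=5 -> covers; best now A (z=4)
  C: rows 3-7 cols 0-1 -> outside (col miss)
Winner: A at z=4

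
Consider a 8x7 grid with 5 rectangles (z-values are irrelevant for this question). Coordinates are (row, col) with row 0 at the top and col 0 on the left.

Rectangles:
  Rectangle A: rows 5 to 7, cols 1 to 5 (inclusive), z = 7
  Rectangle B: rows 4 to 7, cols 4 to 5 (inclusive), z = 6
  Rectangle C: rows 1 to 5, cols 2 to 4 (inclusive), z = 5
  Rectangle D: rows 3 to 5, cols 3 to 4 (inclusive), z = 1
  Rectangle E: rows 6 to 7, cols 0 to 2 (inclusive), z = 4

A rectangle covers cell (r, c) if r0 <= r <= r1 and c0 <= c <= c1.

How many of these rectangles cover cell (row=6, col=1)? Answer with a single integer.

Check cell (6,1):
  A: rows 5-7 cols 1-5 -> covers
  B: rows 4-7 cols 4-5 -> outside (col miss)
  C: rows 1-5 cols 2-4 -> outside (row miss)
  D: rows 3-5 cols 3-4 -> outside (row miss)
  E: rows 6-7 cols 0-2 -> covers
Count covering = 2

Answer: 2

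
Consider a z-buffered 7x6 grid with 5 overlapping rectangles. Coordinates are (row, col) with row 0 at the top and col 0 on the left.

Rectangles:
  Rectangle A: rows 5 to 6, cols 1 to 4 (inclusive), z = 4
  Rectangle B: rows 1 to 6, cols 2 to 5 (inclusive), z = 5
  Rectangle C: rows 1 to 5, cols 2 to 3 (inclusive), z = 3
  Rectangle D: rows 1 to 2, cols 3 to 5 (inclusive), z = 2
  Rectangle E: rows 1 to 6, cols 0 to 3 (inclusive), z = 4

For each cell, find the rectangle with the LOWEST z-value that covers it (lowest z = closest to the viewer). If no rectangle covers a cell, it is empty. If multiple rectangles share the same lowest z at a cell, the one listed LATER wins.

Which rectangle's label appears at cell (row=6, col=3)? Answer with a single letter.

Answer: E

Derivation:
Check cell (6,3):
  A: rows 5-6 cols 1-4 z=4 -> covers; best now A (z=4)
  B: rows 1-6 cols 2-5 z=5 -> covers; best now A (z=4)
  C: rows 1-5 cols 2-3 -> outside (row miss)
  D: rows 1-2 cols 3-5 -> outside (row miss)
  E: rows 1-6 cols 0-3 z=4 -> covers; best now E (z=4)
Winner: E at z=4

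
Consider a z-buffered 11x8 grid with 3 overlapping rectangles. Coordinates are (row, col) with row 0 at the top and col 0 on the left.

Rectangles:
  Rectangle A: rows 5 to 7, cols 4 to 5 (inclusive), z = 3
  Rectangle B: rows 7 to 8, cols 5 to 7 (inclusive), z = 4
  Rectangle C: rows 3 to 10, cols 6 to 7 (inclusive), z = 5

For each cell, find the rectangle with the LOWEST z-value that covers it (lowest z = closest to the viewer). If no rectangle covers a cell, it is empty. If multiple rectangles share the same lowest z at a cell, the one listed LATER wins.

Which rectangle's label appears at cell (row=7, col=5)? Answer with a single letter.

Answer: A

Derivation:
Check cell (7,5):
  A: rows 5-7 cols 4-5 z=3 -> covers; best now A (z=3)
  B: rows 7-8 cols 5-7 z=4 -> covers; best now A (z=3)
  C: rows 3-10 cols 6-7 -> outside (col miss)
Winner: A at z=3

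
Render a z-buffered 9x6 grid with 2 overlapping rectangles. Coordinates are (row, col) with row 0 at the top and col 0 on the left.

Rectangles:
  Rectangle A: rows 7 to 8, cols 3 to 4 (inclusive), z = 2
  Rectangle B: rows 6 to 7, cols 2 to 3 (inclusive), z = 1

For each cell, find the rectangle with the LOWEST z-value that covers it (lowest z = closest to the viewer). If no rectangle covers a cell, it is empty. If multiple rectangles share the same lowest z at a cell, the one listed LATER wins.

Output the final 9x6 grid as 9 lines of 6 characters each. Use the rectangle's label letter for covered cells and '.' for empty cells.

......
......
......
......
......
......
..BB..
..BBA.
...AA.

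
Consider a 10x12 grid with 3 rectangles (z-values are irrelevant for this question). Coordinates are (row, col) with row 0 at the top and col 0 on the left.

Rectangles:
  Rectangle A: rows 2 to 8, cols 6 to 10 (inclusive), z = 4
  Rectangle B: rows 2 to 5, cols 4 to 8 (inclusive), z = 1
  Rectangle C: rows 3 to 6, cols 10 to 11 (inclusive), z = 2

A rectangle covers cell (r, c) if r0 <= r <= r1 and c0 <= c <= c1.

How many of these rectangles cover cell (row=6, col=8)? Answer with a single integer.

Check cell (6,8):
  A: rows 2-8 cols 6-10 -> covers
  B: rows 2-5 cols 4-8 -> outside (row miss)
  C: rows 3-6 cols 10-11 -> outside (col miss)
Count covering = 1

Answer: 1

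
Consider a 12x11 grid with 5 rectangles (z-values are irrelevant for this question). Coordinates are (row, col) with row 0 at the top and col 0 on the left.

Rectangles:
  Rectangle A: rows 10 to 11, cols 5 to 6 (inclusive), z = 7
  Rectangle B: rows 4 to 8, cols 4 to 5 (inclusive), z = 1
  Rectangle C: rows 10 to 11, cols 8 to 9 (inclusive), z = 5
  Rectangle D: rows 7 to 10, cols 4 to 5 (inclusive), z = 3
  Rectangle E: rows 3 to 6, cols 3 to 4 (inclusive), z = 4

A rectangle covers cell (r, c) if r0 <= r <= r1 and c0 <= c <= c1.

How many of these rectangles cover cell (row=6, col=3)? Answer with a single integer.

Check cell (6,3):
  A: rows 10-11 cols 5-6 -> outside (row miss)
  B: rows 4-8 cols 4-5 -> outside (col miss)
  C: rows 10-11 cols 8-9 -> outside (row miss)
  D: rows 7-10 cols 4-5 -> outside (row miss)
  E: rows 3-6 cols 3-4 -> covers
Count covering = 1

Answer: 1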